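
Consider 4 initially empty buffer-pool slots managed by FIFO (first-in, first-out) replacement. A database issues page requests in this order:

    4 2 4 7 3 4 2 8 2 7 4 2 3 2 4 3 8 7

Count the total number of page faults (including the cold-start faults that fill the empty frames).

4 → miss, frames {4}
2 → miss, frames {4,2}
4 → hit
7 → miss, frames {4,2,7}
3 → miss, frames {4,2,7,3}
4 → hit
2 → hit
8 → miss, evict 4, frames {2,7,3,8}
2 → hit
7 → hit
4 → miss, evict 2, frames {7,3,8,4}
2 → miss, evict 7, frames {3,8,4,2}
3 → hit
2 → hit
4 → hit
3 → hit
8 → hit
7 → miss, evict 3, frames {8,4,2,7}
Page faults: 8.

8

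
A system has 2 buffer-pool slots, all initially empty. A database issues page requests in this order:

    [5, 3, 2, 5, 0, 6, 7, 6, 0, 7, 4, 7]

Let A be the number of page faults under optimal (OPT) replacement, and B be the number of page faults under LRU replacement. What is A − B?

-2

Under OPT: F F F . F F F . F . F . → 8 faults.
Under LRU: F F F F F F F . F F F . → 10 faults.
A − B = 8 − 10 = -2.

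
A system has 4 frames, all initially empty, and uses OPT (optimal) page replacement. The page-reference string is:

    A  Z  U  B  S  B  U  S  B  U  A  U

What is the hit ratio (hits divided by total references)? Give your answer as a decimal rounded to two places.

A → fault, frames (A)
Z → fault, frames (A Z)
U → fault, frames (A Z U)
B → fault, frames (A Z U B)
S → fault, evict Z, frames (A U B S)
B → hit
U → hit
S → hit
B → hit
U → hit
A → hit
U → hit
Hits: 7 of 12 references → 7/12 = 0.5833.

0.58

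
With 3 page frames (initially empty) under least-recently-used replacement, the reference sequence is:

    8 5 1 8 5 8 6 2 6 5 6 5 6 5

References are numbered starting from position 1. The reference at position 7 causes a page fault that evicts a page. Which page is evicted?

1

pos 1: 8 → miss, frames {8}
pos 2: 5 → miss, frames {8,5}
pos 3: 1 → miss, frames {8,5,1}
pos 4: 8 → hit
pos 5: 5 → hit
pos 6: 8 → hit
pos 7: 6 → miss, evict 1, frames {5,8,6}
At position 7, page 1 is evicted.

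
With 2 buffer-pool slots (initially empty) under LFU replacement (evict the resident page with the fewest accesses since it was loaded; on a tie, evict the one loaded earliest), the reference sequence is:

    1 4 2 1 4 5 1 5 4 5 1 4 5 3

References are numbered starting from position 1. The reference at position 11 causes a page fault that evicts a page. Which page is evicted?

pos 1: 1: fault, frames (1)
pos 2: 4: fault, frames (1 4)
pos 3: 2: fault, evict 1, frames (4 2)
pos 4: 1: fault, evict 4, frames (2 1)
pos 5: 4: fault, evict 2, frames (1 4)
pos 6: 5: fault, evict 1, frames (4 5)
pos 7: 1: fault, evict 4, frames (5 1)
pos 8: 5: hit
pos 9: 4: fault, evict 1, frames (5 4)
pos 10: 5: hit
pos 11: 1: fault, evict 4, frames (5 1)
At position 11, page 4 is evicted.

4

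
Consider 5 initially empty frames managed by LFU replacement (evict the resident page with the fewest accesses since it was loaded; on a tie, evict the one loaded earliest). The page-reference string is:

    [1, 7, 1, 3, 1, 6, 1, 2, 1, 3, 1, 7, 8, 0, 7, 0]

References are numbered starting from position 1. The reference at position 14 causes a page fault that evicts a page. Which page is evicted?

pos 1: 1: miss, frames {1}
pos 2: 7: miss, frames {1,7}
pos 3: 1: hit
pos 4: 3: miss, frames {1,7,3}
pos 5: 1: hit
pos 6: 6: miss, frames {1,7,3,6}
pos 7: 1: hit
pos 8: 2: miss, frames {1,7,3,6,2}
pos 9: 1: hit
pos 10: 3: hit
pos 11: 1: hit
pos 12: 7: hit
pos 13: 8: miss, evict 6, frames {1,7,3,2,8}
pos 14: 0: miss, evict 2, frames {1,7,3,8,0}
At position 14, page 2 is evicted.

2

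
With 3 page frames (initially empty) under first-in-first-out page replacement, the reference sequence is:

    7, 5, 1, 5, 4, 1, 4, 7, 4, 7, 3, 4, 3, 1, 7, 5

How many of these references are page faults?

8

7: miss, frames {7}
5: miss, frames {7,5}
1: miss, frames {7,5,1}
5: hit
4: miss, evict 7, frames {5,1,4}
1: hit
4: hit
7: miss, evict 5, frames {1,4,7}
4: hit
7: hit
3: miss, evict 1, frames {4,7,3}
4: hit
3: hit
1: miss, evict 4, frames {7,3,1}
7: hit
5: miss, evict 7, frames {3,1,5}
Page faults: 8.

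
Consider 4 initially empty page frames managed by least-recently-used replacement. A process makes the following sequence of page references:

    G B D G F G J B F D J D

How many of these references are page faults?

G: fault, frames {G}
B: fault, frames {G,B}
D: fault, frames {G,B,D}
G: hit
F: fault, frames {B,D,G,F}
G: hit
J: fault, evict B, frames {D,F,G,J}
B: fault, evict D, frames {F,G,J,B}
F: hit
D: fault, evict G, frames {J,B,F,D}
J: hit
D: hit
Page faults: 7.

7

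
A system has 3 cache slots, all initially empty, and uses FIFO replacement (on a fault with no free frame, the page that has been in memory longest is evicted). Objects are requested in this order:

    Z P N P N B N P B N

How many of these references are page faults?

4

Z: fault, frames {Z}
P: fault, frames {Z,P}
N: fault, frames {Z,P,N}
P: hit
N: hit
B: fault, evict Z, frames {P,N,B}
N: hit
P: hit
B: hit
N: hit
Page faults: 4.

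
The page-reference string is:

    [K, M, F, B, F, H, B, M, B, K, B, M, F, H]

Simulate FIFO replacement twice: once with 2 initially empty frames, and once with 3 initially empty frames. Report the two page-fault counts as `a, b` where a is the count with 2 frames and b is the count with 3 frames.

11, 10

2 frames: F F F F . F . F F F . F F F → 11 faults.
3 frames: F F F F . F . F . F F . F F → 10 faults.
10 < 11: adding a frame reduced faults, as is typical.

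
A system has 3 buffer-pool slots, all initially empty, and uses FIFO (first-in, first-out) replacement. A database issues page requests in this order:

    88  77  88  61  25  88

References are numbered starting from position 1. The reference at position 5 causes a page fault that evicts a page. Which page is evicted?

88

pos 1: 88 → fault, frames {88}
pos 2: 77 → fault, frames {88,77}
pos 3: 88 → hit
pos 4: 61 → fault, frames {88,77,61}
pos 5: 25 → fault, evict 88, frames {77,61,25}
At position 5, page 88 is evicted.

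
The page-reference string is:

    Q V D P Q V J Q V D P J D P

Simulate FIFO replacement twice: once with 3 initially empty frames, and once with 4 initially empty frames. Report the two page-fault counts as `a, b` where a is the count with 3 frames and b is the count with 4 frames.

9, 10

3 frames: F F F F F F F . . F F . . . → 9 faults.
4 frames: F F F F . . F F F F F F . . → 10 faults.
10 > 9: adding a frame increased faults — Belady's anomaly.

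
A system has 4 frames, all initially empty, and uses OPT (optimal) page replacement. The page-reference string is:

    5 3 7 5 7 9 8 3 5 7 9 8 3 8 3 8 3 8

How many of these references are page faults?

6

5 → miss, frames [5]
3 → miss, frames [5, 3]
7 → miss, frames [5, 3, 7]
5 → hit
7 → hit
9 → miss, frames [5, 3, 7, 9]
8 → miss, evict 9, frames [5, 3, 7, 8]
3 → hit
5 → hit
7 → hit
9 → miss, evict 7, frames [5, 3, 8, 9]
8 → hit
3 → hit
8 → hit
3 → hit
8 → hit
3 → hit
8 → hit
Page faults: 6.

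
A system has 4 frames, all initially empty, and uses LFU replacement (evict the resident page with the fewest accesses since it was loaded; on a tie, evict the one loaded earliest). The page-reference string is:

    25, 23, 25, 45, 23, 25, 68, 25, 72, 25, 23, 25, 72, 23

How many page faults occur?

25 → miss, frames [25]
23 → miss, frames [25, 23]
25 → hit
45 → miss, frames [25, 23, 45]
23 → hit
25 → hit
68 → miss, frames [25, 23, 45, 68]
25 → hit
72 → miss, evict 45, frames [25, 23, 68, 72]
25 → hit
23 → hit
25 → hit
72 → hit
23 → hit
Page faults: 5.

5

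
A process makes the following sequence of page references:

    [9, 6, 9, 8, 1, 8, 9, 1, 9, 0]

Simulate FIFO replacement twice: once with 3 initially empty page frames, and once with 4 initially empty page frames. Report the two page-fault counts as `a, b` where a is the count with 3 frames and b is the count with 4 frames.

6, 5

3 frames: F F . F F . F . . F → 6 faults.
4 frames: F F . F F . . . . F → 5 faults.
5 < 6: adding a frame reduced faults, as is typical.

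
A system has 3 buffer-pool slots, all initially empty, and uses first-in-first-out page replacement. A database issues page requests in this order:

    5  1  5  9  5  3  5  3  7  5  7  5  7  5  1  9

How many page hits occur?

8

5 -> miss, frames {5}
1 -> miss, frames {5,1}
5 -> hit
9 -> miss, frames {5,1,9}
5 -> hit
3 -> miss, evict 5, frames {1,9,3}
5 -> miss, evict 1, frames {9,3,5}
3 -> hit
7 -> miss, evict 9, frames {3,5,7}
5 -> hit
7 -> hit
5 -> hit
7 -> hit
5 -> hit
1 -> miss, evict 3, frames {5,7,1}
9 -> miss, evict 5, frames {7,1,9}
Hits: 8.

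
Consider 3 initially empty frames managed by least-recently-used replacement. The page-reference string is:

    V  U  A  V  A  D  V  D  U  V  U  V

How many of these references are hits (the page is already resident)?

7

V → fault, frames {V}
U → fault, frames {V,U}
A → fault, frames {V,U,A}
V → hit
A → hit
D → fault, evict U, frames {V,A,D}
V → hit
D → hit
U → fault, evict A, frames {V,D,U}
V → hit
U → hit
V → hit
Hits: 7.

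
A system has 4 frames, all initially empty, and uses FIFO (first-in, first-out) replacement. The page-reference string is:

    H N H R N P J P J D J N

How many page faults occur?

7

H → miss, frames (H)
N → miss, frames (H N)
H → hit
R → miss, frames (H N R)
N → hit
P → miss, frames (H N R P)
J → miss, evict H, frames (N R P J)
P → hit
J → hit
D → miss, evict N, frames (R P J D)
J → hit
N → miss, evict R, frames (P J D N)
Page faults: 7.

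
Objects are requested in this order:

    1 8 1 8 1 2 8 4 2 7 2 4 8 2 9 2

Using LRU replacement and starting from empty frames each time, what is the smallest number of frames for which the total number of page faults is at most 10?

3

f=1: 16 faults
f=2: 11 faults
f=3: 7 faults
f=4: 6 faults
f=5: 6 faults
f=6: 6 faults
Smallest f with faults ≤ 10 is 3.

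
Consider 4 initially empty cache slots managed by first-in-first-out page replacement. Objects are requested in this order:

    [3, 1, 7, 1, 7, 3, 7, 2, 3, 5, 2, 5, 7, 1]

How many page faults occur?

5

3 → fault, frames (3)
1 → fault, frames (3 1)
7 → fault, frames (3 1 7)
1 → hit
7 → hit
3 → hit
7 → hit
2 → fault, frames (3 1 7 2)
3 → hit
5 → fault, evict 3, frames (1 7 2 5)
2 → hit
5 → hit
7 → hit
1 → hit
Page faults: 5.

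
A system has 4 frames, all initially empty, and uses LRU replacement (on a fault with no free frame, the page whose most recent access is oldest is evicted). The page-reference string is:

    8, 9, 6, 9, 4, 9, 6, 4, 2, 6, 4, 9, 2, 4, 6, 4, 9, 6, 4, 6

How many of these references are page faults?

5

8: miss, frames {8}
9: miss, frames {8,9}
6: miss, frames {8,9,6}
9: hit
4: miss, frames {8,6,9,4}
9: hit
6: hit
4: hit
2: miss, evict 8, frames {9,6,4,2}
6: hit
4: hit
9: hit
2: hit
4: hit
6: hit
4: hit
9: hit
6: hit
4: hit
6: hit
Page faults: 5.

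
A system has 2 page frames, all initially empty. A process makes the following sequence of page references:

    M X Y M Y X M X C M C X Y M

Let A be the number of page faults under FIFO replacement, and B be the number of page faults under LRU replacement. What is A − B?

Under FIFO: F F F F . F . . F F . F F F → 10 faults.
Under LRU: F F F F . F F . F F . F F F → 11 faults.
A − B = 10 − 11 = -1.

-1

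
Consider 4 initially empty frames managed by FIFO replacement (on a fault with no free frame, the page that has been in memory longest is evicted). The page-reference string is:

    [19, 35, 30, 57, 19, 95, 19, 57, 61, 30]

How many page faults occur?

8

19: fault, frames [19]
35: fault, frames [19, 35]
30: fault, frames [19, 35, 30]
57: fault, frames [19, 35, 30, 57]
19: hit
95: fault, evict 19, frames [35, 30, 57, 95]
19: fault, evict 35, frames [30, 57, 95, 19]
57: hit
61: fault, evict 30, frames [57, 95, 19, 61]
30: fault, evict 57, frames [95, 19, 61, 30]
Page faults: 8.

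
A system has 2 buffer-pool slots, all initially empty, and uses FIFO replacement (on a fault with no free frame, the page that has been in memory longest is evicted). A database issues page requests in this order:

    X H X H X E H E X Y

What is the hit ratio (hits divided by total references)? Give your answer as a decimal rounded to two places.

0.50

X → fault, frames (X)
H → fault, frames (X H)
X → hit
H → hit
X → hit
E → fault, evict X, frames (H E)
H → hit
E → hit
X → fault, evict H, frames (E X)
Y → fault, evict E, frames (X Y)
Hits: 5 of 10 references → 5/10 = 0.5000.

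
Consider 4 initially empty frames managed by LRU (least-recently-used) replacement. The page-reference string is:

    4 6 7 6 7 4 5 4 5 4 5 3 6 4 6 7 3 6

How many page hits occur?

4: fault, frames {4}
6: fault, frames {4,6}
7: fault, frames {4,6,7}
6: hit
7: hit
4: hit
5: fault, frames {6,7,4,5}
4: hit
5: hit
4: hit
5: hit
3: fault, evict 6, frames {7,4,5,3}
6: fault, evict 7, frames {4,5,3,6}
4: hit
6: hit
7: fault, evict 5, frames {3,4,6,7}
3: hit
6: hit
Hits: 11.

11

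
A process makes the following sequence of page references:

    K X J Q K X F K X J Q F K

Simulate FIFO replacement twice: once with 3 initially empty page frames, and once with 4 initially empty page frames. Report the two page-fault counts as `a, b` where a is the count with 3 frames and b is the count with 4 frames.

3 frames: F F F F F F F . . F F . F → 10 faults.
4 frames: F F F F . . F F F F F F F → 11 faults.
11 > 10: adding a frame increased faults — Belady's anomaly.

10, 11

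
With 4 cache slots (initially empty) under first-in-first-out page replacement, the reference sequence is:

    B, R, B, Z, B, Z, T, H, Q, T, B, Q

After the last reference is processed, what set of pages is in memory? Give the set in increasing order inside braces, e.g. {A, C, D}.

B: fault, frames (B)
R: fault, frames (B R)
B: hit
Z: fault, frames (B R Z)
B: hit
Z: hit
T: fault, frames (B R Z T)
H: fault, evict B, frames (R Z T H)
Q: fault, evict R, frames (Z T H Q)
T: hit
B: fault, evict Z, frames (T H Q B)
Q: hit

{B, H, Q, T}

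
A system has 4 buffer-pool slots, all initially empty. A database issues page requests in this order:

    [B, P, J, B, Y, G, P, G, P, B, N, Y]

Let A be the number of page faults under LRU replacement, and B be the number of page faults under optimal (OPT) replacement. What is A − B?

Under LRU: F F F . F F F . . . F F → 8 faults.
Under OPT: F F F . F F . . . . F . → 6 faults.
A − B = 8 − 6 = 2.

2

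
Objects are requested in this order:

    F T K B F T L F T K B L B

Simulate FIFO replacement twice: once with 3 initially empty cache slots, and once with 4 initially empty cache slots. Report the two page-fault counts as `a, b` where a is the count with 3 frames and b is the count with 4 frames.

3 frames: F F F F F F F . . F F . . → 9 faults.
4 frames: F F F F . . F F F F F F . → 10 faults.
10 > 9: adding a frame increased faults — Belady's anomaly.

9, 10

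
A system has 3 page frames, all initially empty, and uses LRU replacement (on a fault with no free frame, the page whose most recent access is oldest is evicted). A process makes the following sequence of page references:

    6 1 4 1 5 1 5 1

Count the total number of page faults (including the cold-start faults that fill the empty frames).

4

6: miss, frames {6}
1: miss, frames {6,1}
4: miss, frames {6,1,4}
1: hit
5: miss, evict 6, frames {4,1,5}
1: hit
5: hit
1: hit
Page faults: 4.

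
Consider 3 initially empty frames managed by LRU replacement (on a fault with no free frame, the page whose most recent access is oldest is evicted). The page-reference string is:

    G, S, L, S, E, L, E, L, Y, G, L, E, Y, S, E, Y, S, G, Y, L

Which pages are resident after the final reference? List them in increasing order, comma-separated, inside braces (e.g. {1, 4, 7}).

G: miss, frames [G]
S: miss, frames [G, S]
L: miss, frames [G, S, L]
S: hit
E: miss, evict G, frames [L, S, E]
L: hit
E: hit
L: hit
Y: miss, evict S, frames [E, L, Y]
G: miss, evict E, frames [L, Y, G]
L: hit
E: miss, evict Y, frames [G, L, E]
Y: miss, evict G, frames [L, E, Y]
S: miss, evict L, frames [E, Y, S]
E: hit
Y: hit
S: hit
G: miss, evict E, frames [Y, S, G]
Y: hit
L: miss, evict S, frames [G, Y, L]

{G, L, Y}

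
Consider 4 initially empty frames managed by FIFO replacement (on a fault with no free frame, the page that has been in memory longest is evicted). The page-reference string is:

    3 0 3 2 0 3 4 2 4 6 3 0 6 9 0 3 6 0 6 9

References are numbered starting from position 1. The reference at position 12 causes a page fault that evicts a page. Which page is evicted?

pos 1: 3 → miss, frames (3)
pos 2: 0 → miss, frames (3 0)
pos 3: 3 → hit
pos 4: 2 → miss, frames (3 0 2)
pos 5: 0 → hit
pos 6: 3 → hit
pos 7: 4 → miss, frames (3 0 2 4)
pos 8: 2 → hit
pos 9: 4 → hit
pos 10: 6 → miss, evict 3, frames (0 2 4 6)
pos 11: 3 → miss, evict 0, frames (2 4 6 3)
pos 12: 0 → miss, evict 2, frames (4 6 3 0)
At position 12, page 2 is evicted.

2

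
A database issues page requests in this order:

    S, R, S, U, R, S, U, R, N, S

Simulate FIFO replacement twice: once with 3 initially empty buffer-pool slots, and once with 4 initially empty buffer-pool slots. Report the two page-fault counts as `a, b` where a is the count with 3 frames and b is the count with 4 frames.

5, 4

3 frames: F F . F . . . . F F → 5 faults.
4 frames: F F . F . . . . F . → 4 faults.
4 < 5: adding a frame reduced faults, as is typical.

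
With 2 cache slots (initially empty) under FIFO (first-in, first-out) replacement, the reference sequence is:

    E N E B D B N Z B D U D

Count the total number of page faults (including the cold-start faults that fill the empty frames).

9

E -> miss, frames (E)
N -> miss, frames (E N)
E -> hit
B -> miss, evict E, frames (N B)
D -> miss, evict N, frames (B D)
B -> hit
N -> miss, evict B, frames (D N)
Z -> miss, evict D, frames (N Z)
B -> miss, evict N, frames (Z B)
D -> miss, evict Z, frames (B D)
U -> miss, evict B, frames (D U)
D -> hit
Page faults: 9.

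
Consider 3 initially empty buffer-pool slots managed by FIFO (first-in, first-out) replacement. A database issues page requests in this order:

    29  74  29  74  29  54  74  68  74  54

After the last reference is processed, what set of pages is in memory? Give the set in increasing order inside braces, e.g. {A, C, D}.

{54, 68, 74}

29: miss, frames {29}
74: miss, frames {29,74}
29: hit
74: hit
29: hit
54: miss, frames {29,74,54}
74: hit
68: miss, evict 29, frames {74,54,68}
74: hit
54: hit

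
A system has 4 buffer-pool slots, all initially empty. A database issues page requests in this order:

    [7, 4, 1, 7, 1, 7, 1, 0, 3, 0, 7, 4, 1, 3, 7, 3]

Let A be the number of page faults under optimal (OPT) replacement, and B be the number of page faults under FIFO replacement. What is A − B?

Under OPT: F F F . . . . F F . . . F . . . → 6 faults.
Under FIFO: F F F . . . . F F . F F F . . . → 8 faults.
A − B = 6 − 8 = -2.

-2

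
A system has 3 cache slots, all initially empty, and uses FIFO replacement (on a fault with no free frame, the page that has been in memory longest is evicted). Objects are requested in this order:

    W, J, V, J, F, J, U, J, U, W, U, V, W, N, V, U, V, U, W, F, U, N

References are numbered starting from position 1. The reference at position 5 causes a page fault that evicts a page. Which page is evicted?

pos 1: W: fault, frames {W}
pos 2: J: fault, frames {W,J}
pos 3: V: fault, frames {W,J,V}
pos 4: J: hit
pos 5: F: fault, evict W, frames {J,V,F}
At position 5, page W is evicted.

W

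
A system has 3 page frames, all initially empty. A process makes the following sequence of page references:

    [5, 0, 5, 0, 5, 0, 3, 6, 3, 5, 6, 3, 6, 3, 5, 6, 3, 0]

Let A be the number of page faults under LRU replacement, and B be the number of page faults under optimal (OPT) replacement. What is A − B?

Under LRU: F F . . . . F F . F . . . . . . . F → 6 faults.
Under OPT: F F . . . . F F . . . . . . . . . F → 5 faults.
A − B = 6 − 5 = 1.

1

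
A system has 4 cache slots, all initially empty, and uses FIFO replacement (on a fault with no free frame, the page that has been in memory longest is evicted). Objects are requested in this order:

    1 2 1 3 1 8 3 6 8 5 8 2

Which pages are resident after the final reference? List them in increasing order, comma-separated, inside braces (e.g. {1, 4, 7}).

1 -> fault, frames {1}
2 -> fault, frames {1,2}
1 -> hit
3 -> fault, frames {1,2,3}
1 -> hit
8 -> fault, frames {1,2,3,8}
3 -> hit
6 -> fault, evict 1, frames {2,3,8,6}
8 -> hit
5 -> fault, evict 2, frames {3,8,6,5}
8 -> hit
2 -> fault, evict 3, frames {8,6,5,2}

{2, 5, 6, 8}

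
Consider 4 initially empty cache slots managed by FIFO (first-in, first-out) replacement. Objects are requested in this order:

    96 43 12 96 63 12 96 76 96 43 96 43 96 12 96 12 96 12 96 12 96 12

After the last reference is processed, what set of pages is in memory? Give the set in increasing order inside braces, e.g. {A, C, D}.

96 -> miss, frames [96]
43 -> miss, frames [96, 43]
12 -> miss, frames [96, 43, 12]
96 -> hit
63 -> miss, frames [96, 43, 12, 63]
12 -> hit
96 -> hit
76 -> miss, evict 96, frames [43, 12, 63, 76]
96 -> miss, evict 43, frames [12, 63, 76, 96]
43 -> miss, evict 12, frames [63, 76, 96, 43]
96 -> hit
43 -> hit
96 -> hit
12 -> miss, evict 63, frames [76, 96, 43, 12]
96 -> hit
12 -> hit
96 -> hit
12 -> hit
96 -> hit
12 -> hit
96 -> hit
12 -> hit

{12, 43, 76, 96}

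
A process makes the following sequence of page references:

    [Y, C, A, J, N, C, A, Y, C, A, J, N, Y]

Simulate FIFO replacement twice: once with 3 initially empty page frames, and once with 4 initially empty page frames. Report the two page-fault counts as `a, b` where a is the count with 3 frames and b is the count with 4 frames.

10, 11

3 frames: F F F F F F F F . . F F . → 10 faults.
4 frames: F F F F F . . F F F F F F → 11 faults.
11 > 10: adding a frame increased faults — Belady's anomaly.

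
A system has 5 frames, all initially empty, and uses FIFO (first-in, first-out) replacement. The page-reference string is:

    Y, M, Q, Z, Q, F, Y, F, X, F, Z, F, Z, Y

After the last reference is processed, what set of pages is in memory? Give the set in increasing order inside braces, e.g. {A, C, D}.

{F, Q, X, Y, Z}

Y → miss, frames (Y)
M → miss, frames (Y M)
Q → miss, frames (Y M Q)
Z → miss, frames (Y M Q Z)
Q → hit
F → miss, frames (Y M Q Z F)
Y → hit
F → hit
X → miss, evict Y, frames (M Q Z F X)
F → hit
Z → hit
F → hit
Z → hit
Y → miss, evict M, frames (Q Z F X Y)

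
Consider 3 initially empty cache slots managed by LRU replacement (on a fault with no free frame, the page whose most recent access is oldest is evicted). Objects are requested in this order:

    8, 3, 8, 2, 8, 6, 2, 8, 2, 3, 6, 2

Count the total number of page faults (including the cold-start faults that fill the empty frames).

6

8 -> fault, frames (8)
3 -> fault, frames (8 3)
8 -> hit
2 -> fault, frames (3 8 2)
8 -> hit
6 -> fault, evict 3, frames (2 8 6)
2 -> hit
8 -> hit
2 -> hit
3 -> fault, evict 6, frames (8 2 3)
6 -> fault, evict 8, frames (2 3 6)
2 -> hit
Page faults: 6.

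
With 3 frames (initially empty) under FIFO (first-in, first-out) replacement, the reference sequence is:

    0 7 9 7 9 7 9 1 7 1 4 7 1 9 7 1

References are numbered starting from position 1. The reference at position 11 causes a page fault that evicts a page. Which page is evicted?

pos 1: 0: miss, frames [0]
pos 2: 7: miss, frames [0, 7]
pos 3: 9: miss, frames [0, 7, 9]
pos 4: 7: hit
pos 5: 9: hit
pos 6: 7: hit
pos 7: 9: hit
pos 8: 1: miss, evict 0, frames [7, 9, 1]
pos 9: 7: hit
pos 10: 1: hit
pos 11: 4: miss, evict 7, frames [9, 1, 4]
At position 11, page 7 is evicted.

7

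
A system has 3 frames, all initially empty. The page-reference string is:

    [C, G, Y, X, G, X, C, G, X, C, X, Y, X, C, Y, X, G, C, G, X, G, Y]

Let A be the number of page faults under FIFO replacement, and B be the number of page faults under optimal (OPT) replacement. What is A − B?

Under FIFO: F F F F . . F F . . . F F F . . F . . . . F → 11 faults.
Under OPT: F F F F . . . . . . . F . . . . F . . . . F → 7 faults.
A − B = 11 − 7 = 4.

4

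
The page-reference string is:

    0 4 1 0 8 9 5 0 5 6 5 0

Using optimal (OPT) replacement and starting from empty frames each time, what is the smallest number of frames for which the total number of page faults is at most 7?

f=1: 12 faults
f=2: 8 faults
f=3: 7 faults
f=4: 7 faults
f=5: 7 faults
f=6: 7 faults
f=7: 7 faults
Smallest f with faults ≤ 7 is 3.

3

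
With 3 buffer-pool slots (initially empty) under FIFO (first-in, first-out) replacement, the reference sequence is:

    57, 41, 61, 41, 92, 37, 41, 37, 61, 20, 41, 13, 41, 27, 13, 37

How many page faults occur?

12

57 -> miss, frames [57]
41 -> miss, frames [57, 41]
61 -> miss, frames [57, 41, 61]
41 -> hit
92 -> miss, evict 57, frames [41, 61, 92]
37 -> miss, evict 41, frames [61, 92, 37]
41 -> miss, evict 61, frames [92, 37, 41]
37 -> hit
61 -> miss, evict 92, frames [37, 41, 61]
20 -> miss, evict 37, frames [41, 61, 20]
41 -> hit
13 -> miss, evict 41, frames [61, 20, 13]
41 -> miss, evict 61, frames [20, 13, 41]
27 -> miss, evict 20, frames [13, 41, 27]
13 -> hit
37 -> miss, evict 13, frames [41, 27, 37]
Page faults: 12.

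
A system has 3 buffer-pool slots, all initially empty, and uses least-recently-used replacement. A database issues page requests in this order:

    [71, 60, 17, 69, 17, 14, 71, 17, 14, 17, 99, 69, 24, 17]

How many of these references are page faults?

10

71: fault, frames {71}
60: fault, frames {71,60}
17: fault, frames {71,60,17}
69: fault, evict 71, frames {60,17,69}
17: hit
14: fault, evict 60, frames {69,17,14}
71: fault, evict 69, frames {17,14,71}
17: hit
14: hit
17: hit
99: fault, evict 71, frames {14,17,99}
69: fault, evict 14, frames {17,99,69}
24: fault, evict 17, frames {99,69,24}
17: fault, evict 99, frames {69,24,17}
Page faults: 10.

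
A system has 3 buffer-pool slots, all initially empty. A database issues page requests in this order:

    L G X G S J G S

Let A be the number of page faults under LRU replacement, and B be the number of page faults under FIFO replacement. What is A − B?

-1

Under LRU: F F F . F F . . → 5 faults.
Under FIFO: F F F . F F F . → 6 faults.
A − B = 5 − 6 = -1.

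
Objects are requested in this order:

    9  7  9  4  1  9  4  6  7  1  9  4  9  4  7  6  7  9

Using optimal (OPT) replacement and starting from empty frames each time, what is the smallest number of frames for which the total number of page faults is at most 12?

f=1: 18 faults
f=2: 12 faults
f=3: 8 faults
f=4: 6 faults
f=5: 5 faults
Smallest f with faults ≤ 12 is 2.

2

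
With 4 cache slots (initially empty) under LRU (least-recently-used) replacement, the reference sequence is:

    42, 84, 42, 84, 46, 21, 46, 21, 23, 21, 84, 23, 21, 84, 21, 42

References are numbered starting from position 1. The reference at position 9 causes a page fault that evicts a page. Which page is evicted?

42

pos 1: 42 → fault, frames [42]
pos 2: 84 → fault, frames [42, 84]
pos 3: 42 → hit
pos 4: 84 → hit
pos 5: 46 → fault, frames [42, 84, 46]
pos 6: 21 → fault, frames [42, 84, 46, 21]
pos 7: 46 → hit
pos 8: 21 → hit
pos 9: 23 → fault, evict 42, frames [84, 46, 21, 23]
At position 9, page 42 is evicted.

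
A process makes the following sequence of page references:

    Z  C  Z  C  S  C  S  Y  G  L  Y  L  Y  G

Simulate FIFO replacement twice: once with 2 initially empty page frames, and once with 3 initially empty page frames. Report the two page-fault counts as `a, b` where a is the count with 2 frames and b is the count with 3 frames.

2 frames: F F . . F . . F F F F . . F → 8 faults.
3 frames: F F . . F . . F F F . . . . → 6 faults.
6 < 8: adding a frame reduced faults, as is typical.

8, 6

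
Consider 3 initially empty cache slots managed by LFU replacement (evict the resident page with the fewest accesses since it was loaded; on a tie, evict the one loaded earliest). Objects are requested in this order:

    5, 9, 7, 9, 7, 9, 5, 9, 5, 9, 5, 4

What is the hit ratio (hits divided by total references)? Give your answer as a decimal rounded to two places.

5 → fault, frames [5]
9 → fault, frames [5, 9]
7 → fault, frames [5, 9, 7]
9 → hit
7 → hit
9 → hit
5 → hit
9 → hit
5 → hit
9 → hit
5 → hit
4 → fault, evict 7, frames [5, 9, 4]
Hits: 8 of 12 references → 8/12 = 0.6667.

0.67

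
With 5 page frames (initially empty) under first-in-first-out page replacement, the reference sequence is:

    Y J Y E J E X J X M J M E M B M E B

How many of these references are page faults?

6

Y -> miss, frames {Y}
J -> miss, frames {Y,J}
Y -> hit
E -> miss, frames {Y,J,E}
J -> hit
E -> hit
X -> miss, frames {Y,J,E,X}
J -> hit
X -> hit
M -> miss, frames {Y,J,E,X,M}
J -> hit
M -> hit
E -> hit
M -> hit
B -> miss, evict Y, frames {J,E,X,M,B}
M -> hit
E -> hit
B -> hit
Page faults: 6.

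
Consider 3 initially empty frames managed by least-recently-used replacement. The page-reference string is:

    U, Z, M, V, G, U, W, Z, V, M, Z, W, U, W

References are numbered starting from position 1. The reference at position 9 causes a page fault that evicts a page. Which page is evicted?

pos 1: U -> miss, frames {U}
pos 2: Z -> miss, frames {U,Z}
pos 3: M -> miss, frames {U,Z,M}
pos 4: V -> miss, evict U, frames {Z,M,V}
pos 5: G -> miss, evict Z, frames {M,V,G}
pos 6: U -> miss, evict M, frames {V,G,U}
pos 7: W -> miss, evict V, frames {G,U,W}
pos 8: Z -> miss, evict G, frames {U,W,Z}
pos 9: V -> miss, evict U, frames {W,Z,V}
At position 9, page U is evicted.

U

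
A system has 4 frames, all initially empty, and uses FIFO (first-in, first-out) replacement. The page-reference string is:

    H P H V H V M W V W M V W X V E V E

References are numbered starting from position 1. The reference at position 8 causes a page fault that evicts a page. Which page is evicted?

H

pos 1: H → fault, frames {H}
pos 2: P → fault, frames {H,P}
pos 3: H → hit
pos 4: V → fault, frames {H,P,V}
pos 5: H → hit
pos 6: V → hit
pos 7: M → fault, frames {H,P,V,M}
pos 8: W → fault, evict H, frames {P,V,M,W}
At position 8, page H is evicted.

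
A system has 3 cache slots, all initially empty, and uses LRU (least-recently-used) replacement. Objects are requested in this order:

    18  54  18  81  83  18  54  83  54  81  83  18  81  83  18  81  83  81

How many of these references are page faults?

18 → fault, frames {18}
54 → fault, frames {18,54}
18 → hit
81 → fault, frames {54,18,81}
83 → fault, evict 54, frames {18,81,83}
18 → hit
54 → fault, evict 81, frames {83,18,54}
83 → hit
54 → hit
81 → fault, evict 18, frames {83,54,81}
83 → hit
18 → fault, evict 54, frames {81,83,18}
81 → hit
83 → hit
18 → hit
81 → hit
83 → hit
81 → hit
Page faults: 7.

7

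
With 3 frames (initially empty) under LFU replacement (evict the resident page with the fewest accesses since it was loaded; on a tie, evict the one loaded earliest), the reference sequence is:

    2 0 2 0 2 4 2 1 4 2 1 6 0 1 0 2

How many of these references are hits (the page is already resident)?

2 → fault, frames [2]
0 → fault, frames [2, 0]
2 → hit
0 → hit
2 → hit
4 → fault, frames [2, 0, 4]
2 → hit
1 → fault, evict 4, frames [2, 0, 1]
4 → fault, evict 1, frames [2, 0, 4]
2 → hit
1 → fault, evict 4, frames [2, 0, 1]
6 → fault, evict 1, frames [2, 0, 6]
0 → hit
1 → fault, evict 6, frames [2, 0, 1]
0 → hit
2 → hit
Hits: 8.

8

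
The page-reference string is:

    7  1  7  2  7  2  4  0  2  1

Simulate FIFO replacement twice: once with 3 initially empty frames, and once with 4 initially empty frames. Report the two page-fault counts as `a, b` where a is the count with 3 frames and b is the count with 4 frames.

6, 5

3 frames: F F . F . . F F . F → 6 faults.
4 frames: F F . F . . F F . . → 5 faults.
5 < 6: adding a frame reduced faults, as is typical.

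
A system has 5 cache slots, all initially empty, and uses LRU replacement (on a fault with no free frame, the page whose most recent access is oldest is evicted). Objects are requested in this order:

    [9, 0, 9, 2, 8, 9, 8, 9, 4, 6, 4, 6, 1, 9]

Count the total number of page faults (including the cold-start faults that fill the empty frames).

9: miss, frames [9]
0: miss, frames [9, 0]
9: hit
2: miss, frames [0, 9, 2]
8: miss, frames [0, 9, 2, 8]
9: hit
8: hit
9: hit
4: miss, frames [0, 2, 8, 9, 4]
6: miss, evict 0, frames [2, 8, 9, 4, 6]
4: hit
6: hit
1: miss, evict 2, frames [8, 9, 4, 6, 1]
9: hit
Page faults: 7.

7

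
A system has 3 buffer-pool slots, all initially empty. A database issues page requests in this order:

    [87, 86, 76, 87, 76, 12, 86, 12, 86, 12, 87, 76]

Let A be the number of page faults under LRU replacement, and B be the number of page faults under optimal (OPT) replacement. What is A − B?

2

Under LRU: F F F . . F F . . . F F → 7 faults.
Under OPT: F F F . . F . . . . . F → 5 faults.
A − B = 7 − 5 = 2.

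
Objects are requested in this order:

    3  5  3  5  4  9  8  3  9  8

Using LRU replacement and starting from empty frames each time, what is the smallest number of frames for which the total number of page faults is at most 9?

f=1: 10 faults
f=2: 8 faults
f=3: 6 faults
f=4: 6 faults
f=5: 5 faults
Smallest f with faults ≤ 9 is 2.

2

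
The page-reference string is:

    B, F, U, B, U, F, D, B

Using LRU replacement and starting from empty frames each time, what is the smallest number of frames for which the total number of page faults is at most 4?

4

f=1: 8 faults
f=2: 7 faults
f=3: 5 faults
f=4: 4 faults
Smallest f with faults ≤ 4 is 4.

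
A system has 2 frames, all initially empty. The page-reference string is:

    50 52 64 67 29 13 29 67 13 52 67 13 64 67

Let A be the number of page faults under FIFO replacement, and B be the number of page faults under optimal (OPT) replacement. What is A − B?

1

Under FIFO: F F F F F F . F . F . F F F → 11 faults.
Under OPT: F F F F F F . F . F . F F . → 10 faults.
A − B = 11 − 10 = 1.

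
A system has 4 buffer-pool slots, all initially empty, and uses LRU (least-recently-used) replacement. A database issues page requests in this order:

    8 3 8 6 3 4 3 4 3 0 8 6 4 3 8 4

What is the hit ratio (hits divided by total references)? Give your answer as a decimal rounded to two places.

8: miss, frames (8)
3: miss, frames (8 3)
8: hit
6: miss, frames (3 8 6)
3: hit
4: miss, frames (8 6 3 4)
3: hit
4: hit
3: hit
0: miss, evict 8, frames (6 4 3 0)
8: miss, evict 6, frames (4 3 0 8)
6: miss, evict 4, frames (3 0 8 6)
4: miss, evict 3, frames (0 8 6 4)
3: miss, evict 0, frames (8 6 4 3)
8: hit
4: hit
Hits: 7 of 16 references → 7/16 = 0.4375.

0.44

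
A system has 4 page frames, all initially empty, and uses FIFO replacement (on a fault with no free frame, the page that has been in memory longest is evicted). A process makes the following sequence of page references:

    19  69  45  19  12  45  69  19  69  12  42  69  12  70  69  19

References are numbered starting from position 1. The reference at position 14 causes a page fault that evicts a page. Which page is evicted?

69

pos 1: 19 → fault, frames [19]
pos 2: 69 → fault, frames [19, 69]
pos 3: 45 → fault, frames [19, 69, 45]
pos 4: 19 → hit
pos 5: 12 → fault, frames [19, 69, 45, 12]
pos 6: 45 → hit
pos 7: 69 → hit
pos 8: 19 → hit
pos 9: 69 → hit
pos 10: 12 → hit
pos 11: 42 → fault, evict 19, frames [69, 45, 12, 42]
pos 12: 69 → hit
pos 13: 12 → hit
pos 14: 70 → fault, evict 69, frames [45, 12, 42, 70]
At position 14, page 69 is evicted.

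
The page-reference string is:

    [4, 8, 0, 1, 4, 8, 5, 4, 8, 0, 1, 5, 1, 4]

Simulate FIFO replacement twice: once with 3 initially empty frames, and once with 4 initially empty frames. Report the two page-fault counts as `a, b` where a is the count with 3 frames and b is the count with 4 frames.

3 frames: F F F F F F F . . F F . . F → 10 faults.
4 frames: F F F F . . F F F F F F . F → 11 faults.
11 > 10: adding a frame increased faults — Belady's anomaly.

10, 11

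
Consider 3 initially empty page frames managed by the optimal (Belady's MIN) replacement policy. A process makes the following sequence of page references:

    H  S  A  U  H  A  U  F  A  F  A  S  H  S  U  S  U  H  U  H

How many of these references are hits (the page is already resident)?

H: miss, frames [H]
S: miss, frames [H, S]
A: miss, frames [H, S, A]
U: miss, evict S, frames [H, A, U]
H: hit
A: hit
U: hit
F: miss, evict U, frames [H, A, F]
A: hit
F: hit
A: hit
S: miss, evict F, frames [H, A, S]
H: hit
S: hit
U: miss, evict A, frames [H, S, U]
S: hit
U: hit
H: hit
U: hit
H: hit
Hits: 13.

13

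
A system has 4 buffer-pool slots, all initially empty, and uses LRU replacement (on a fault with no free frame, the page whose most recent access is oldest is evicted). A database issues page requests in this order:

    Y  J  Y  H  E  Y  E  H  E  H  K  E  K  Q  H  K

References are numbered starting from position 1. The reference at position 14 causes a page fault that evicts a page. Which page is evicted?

Y

pos 1: Y -> fault, frames (Y)
pos 2: J -> fault, frames (Y J)
pos 3: Y -> hit
pos 4: H -> fault, frames (J Y H)
pos 5: E -> fault, frames (J Y H E)
pos 6: Y -> hit
pos 7: E -> hit
pos 8: H -> hit
pos 9: E -> hit
pos 10: H -> hit
pos 11: K -> fault, evict J, frames (Y E H K)
pos 12: E -> hit
pos 13: K -> hit
pos 14: Q -> fault, evict Y, frames (H E K Q)
At position 14, page Y is evicted.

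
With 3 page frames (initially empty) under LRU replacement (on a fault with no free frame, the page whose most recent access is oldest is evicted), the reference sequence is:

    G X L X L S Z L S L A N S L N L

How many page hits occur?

7

G: fault, frames {G}
X: fault, frames {G,X}
L: fault, frames {G,X,L}
X: hit
L: hit
S: fault, evict G, frames {X,L,S}
Z: fault, evict X, frames {L,S,Z}
L: hit
S: hit
L: hit
A: fault, evict Z, frames {S,L,A}
N: fault, evict S, frames {L,A,N}
S: fault, evict L, frames {A,N,S}
L: fault, evict A, frames {N,S,L}
N: hit
L: hit
Hits: 7.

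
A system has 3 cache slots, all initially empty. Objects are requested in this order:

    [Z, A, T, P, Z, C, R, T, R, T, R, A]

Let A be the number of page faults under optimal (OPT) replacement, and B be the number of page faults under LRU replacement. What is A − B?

-2

Under OPT: F F F F . F F . . . . F → 7 faults.
Under LRU: F F F F F F F F . . . F → 9 faults.
A − B = 7 − 9 = -2.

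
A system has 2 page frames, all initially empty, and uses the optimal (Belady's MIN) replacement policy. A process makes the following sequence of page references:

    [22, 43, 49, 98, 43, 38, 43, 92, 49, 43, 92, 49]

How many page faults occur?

22: fault, frames {22}
43: fault, frames {22,43}
49: fault, evict 22, frames {43,49}
98: fault, evict 49, frames {43,98}
43: hit
38: fault, evict 98, frames {43,38}
43: hit
92: fault, evict 38, frames {43,92}
49: fault, evict 92, frames {43,49}
43: hit
92: fault, evict 43, frames {49,92}
49: hit
Page faults: 8.

8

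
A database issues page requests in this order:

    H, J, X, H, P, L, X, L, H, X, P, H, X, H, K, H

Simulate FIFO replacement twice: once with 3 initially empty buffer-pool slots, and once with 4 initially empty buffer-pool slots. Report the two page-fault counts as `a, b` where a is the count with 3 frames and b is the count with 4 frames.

10, 7

3 frames: F F F . F F . . F F F . . . F F → 10 faults.
4 frames: F F F . F F . . F . . . . . F . → 7 faults.
7 < 10: adding a frame reduced faults, as is typical.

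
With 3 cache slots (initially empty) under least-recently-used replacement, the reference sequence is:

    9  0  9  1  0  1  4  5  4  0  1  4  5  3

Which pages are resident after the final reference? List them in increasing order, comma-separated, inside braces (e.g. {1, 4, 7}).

{3, 4, 5}

9: miss, frames {9}
0: miss, frames {9,0}
9: hit
1: miss, frames {0,9,1}
0: hit
1: hit
4: miss, evict 9, frames {0,1,4}
5: miss, evict 0, frames {1,4,5}
4: hit
0: miss, evict 1, frames {5,4,0}
1: miss, evict 5, frames {4,0,1}
4: hit
5: miss, evict 0, frames {1,4,5}
3: miss, evict 1, frames {4,5,3}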